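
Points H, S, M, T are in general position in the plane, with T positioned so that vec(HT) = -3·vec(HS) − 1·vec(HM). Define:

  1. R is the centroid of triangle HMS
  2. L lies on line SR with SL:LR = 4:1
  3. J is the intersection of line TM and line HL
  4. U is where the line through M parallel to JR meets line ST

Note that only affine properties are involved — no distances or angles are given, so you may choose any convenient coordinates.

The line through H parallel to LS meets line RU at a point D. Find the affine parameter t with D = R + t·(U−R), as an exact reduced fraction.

Assign H = (0, 0), S = (1, 0), M = (0, 1), T = (-3, -1) — the answer is frame-independent, so this choice is without loss of generality.
1. R is the centroid of triangle HMS ⇒ R = (1/3, 1/3)
2. L lies on line SR with SL:LR = 4:1 ⇒ L = (7/15, 4/15)
3. J is the intersection of line TM and line HL ⇒ J = (-21/2, -6)
4. U is where the line through M parallel to JR meets line ST ⇒ U = (-325/87, -103/87)
through H parallel to LS: direction (8/15, -4/15); meets RU at D = (-74/309, 37/309)
D = R + t·(U−R) with t = 29/206

t = 29/206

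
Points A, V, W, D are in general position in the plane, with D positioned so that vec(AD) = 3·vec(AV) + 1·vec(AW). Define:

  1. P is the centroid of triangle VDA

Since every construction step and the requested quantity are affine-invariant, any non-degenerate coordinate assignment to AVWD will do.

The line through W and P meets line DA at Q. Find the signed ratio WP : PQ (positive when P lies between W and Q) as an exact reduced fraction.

WP:PQ = -10

Work in coordinates with A = (0, 0), V = (1, 0), W = (0, 1), D = (3, 1).
1. P is the centroid of triangle VDA ⇒ P = (4/3, 1/3)
line WP meets DA at Q = (6/5, 2/5)
P = W + t·(Q−W) with t = 10/9, so WP:PQ = 10/9:-1/9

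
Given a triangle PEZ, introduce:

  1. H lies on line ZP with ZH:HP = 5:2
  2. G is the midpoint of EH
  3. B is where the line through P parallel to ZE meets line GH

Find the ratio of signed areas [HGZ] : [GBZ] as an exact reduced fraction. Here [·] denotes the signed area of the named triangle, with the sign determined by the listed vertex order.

Choose coordinates P = (0, 0), E = (1, 0), Z = (0, 1).
1. H lies on line ZP with ZH:HP = 5:2 ⇒ H = (0, 2/7)
2. G is the midpoint of EH ⇒ G = (1/2, 1/7)
3. B is where the line through P parallel to ZE meets line GH ⇒ B = (-2/5, 2/5)
2·[HGZ] = 5/14, 2·[GBZ] = -9/14
[HGZ]:[GBZ] = 5/14:-9/14 = -5/9

[HGZ]:[GBZ] = -5/9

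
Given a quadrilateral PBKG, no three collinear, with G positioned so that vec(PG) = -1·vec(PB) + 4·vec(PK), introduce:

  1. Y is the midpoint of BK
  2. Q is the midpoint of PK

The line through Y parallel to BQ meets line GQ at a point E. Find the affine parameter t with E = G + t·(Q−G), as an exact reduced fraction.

Set P = (0, 0), B = (1, 0), K = (0, 1), G = (-1, 4); any affine frame gives the same invariant.
1. Y is the midpoint of BK ⇒ Y = (1/2, 1/2)
2. Q is the midpoint of PK ⇒ Q = (0, 1/2)
through Y parallel to BQ: direction (-1, 1/2); meets GQ at E = (-1/12, 19/24)
E = G + t·(Q−G) with t = 11/12

t = 11/12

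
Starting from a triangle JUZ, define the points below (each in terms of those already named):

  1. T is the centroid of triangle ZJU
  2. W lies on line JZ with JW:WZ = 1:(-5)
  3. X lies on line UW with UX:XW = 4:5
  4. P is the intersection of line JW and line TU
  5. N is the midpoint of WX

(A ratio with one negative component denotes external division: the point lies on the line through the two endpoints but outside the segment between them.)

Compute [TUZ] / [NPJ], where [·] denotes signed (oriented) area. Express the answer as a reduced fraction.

Assign J = (0, 0), U = (1, 0), Z = (0, 1) — the answer is frame-independent, so this choice is without loss of generality.
1. T is the centroid of triangle ZJU ⇒ T = (1/3, 1/3)
2. W lies on line JZ with JW:WZ = 1:(-5) ⇒ W = (0, -1/4)
3. X lies on line UW with UX:XW = 4:5 ⇒ X = (5/9, -1/9)
4. P is the intersection of line JW and line TU ⇒ P = (0, 1/2)
5. N is the midpoint of WX ⇒ N = (5/18, -13/72)
2·[TUZ] = 1/3, 2·[NPJ] = 5/36
[TUZ]:[NPJ] = 1/3:5/36 = 12/5

[TUZ]:[NPJ] = 12/5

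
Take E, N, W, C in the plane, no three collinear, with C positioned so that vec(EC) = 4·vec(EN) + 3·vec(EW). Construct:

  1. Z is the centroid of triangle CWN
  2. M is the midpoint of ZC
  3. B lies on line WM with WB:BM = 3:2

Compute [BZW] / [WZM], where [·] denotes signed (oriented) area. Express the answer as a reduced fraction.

[BZW]:[WZM] = -3/5

Set E = (0, 0), N = (1, 0), W = (0, 1), C = (4, 3); any affine frame gives the same invariant.
1. Z is the centroid of triangle CWN ⇒ Z = (5/3, 4/3)
2. M is the midpoint of ZC ⇒ M = (17/6, 13/6)
3. B lies on line WM with WB:BM = 3:2 ⇒ B = (17/10, 17/10)
2·[BZW] = -3/5, 2·[WZM] = 1
[BZW]:[WZM] = -3/5:1 = -3/5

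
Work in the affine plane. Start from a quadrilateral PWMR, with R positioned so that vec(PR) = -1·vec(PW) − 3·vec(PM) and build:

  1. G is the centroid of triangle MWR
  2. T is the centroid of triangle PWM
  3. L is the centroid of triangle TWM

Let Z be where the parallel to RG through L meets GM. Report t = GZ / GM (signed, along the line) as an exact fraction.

t = 2/45

Assign P = (0, 0), W = (1, 0), M = (0, 1), R = (-1, -3) — the answer is frame-independent, so this choice is without loss of generality.
1. G is the centroid of triangle MWR ⇒ G = (0, -2/3)
2. T is the centroid of triangle PWM ⇒ T = (1/3, 1/3)
3. L is the centroid of triangle TWM ⇒ L = (4/9, 4/9)
through L parallel to RG: direction (1, 7/3); meets GM at Z = (0, -16/27)
Z = G + t·(M−G) with t = 2/45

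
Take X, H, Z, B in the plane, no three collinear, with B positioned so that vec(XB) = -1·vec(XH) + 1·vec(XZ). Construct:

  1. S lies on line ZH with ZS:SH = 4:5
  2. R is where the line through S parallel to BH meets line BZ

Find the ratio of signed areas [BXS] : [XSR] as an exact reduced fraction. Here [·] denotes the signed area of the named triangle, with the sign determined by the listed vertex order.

[BXS]:[XSR] = 81/56

Work in coordinates with X = (0, 0), H = (1, 0), Z = (0, 1), B = (-1, 1).
1. S lies on line ZH with ZS:SH = 4:5 ⇒ S = (4/9, 5/9)
2. R is where the line through S parallel to BH meets line BZ ⇒ R = (-4/9, 1)
2·[BXS] = 1, 2·[XSR] = 56/81
[BXS]:[XSR] = 1:56/81 = 81/56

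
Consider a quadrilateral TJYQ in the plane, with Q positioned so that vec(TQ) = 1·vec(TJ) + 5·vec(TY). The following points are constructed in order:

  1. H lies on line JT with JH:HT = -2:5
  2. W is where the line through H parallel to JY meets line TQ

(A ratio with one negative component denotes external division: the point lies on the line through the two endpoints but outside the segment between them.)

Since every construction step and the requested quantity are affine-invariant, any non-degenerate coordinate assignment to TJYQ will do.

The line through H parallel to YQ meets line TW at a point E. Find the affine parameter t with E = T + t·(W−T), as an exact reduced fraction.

t = -24

Set T = (0, 0), J = (1, 0), Y = (0, 1), Q = (1, 5); any affine frame gives the same invariant.
1. H lies on line JT with JH:HT = -2:5 ⇒ H = (5/3, 0)
2. W is where the line through H parallel to JY meets line TQ ⇒ W = (5/18, 25/18)
through H parallel to YQ: direction (1, 4); meets TW at E = (-20/3, -100/3)
E = T + t·(W−T) with t = -24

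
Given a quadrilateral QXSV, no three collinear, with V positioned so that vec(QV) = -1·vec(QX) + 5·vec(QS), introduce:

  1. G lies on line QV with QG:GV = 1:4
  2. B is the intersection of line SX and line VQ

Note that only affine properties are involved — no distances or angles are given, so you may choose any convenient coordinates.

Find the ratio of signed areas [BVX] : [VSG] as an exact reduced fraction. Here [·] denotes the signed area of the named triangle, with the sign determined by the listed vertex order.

Choose coordinates Q = (0, 0), X = (1, 0), S = (0, 1), V = (-1, 5).
1. G lies on line QV with QG:GV = 1:4 ⇒ G = (-1/5, 1)
2. B is the intersection of line SX and line VQ ⇒ B = (-1/4, 5/4)
2·[BVX] = -15/4, 2·[VSG] = -4/5
[BVX]:[VSG] = -15/4:-4/5 = 75/16

[BVX]:[VSG] = 75/16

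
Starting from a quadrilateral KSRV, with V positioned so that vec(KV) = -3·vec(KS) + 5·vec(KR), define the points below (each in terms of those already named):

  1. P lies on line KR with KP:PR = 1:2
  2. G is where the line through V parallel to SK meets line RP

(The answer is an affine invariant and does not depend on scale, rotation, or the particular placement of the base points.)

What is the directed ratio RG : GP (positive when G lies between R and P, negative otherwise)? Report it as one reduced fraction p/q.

RG:GP = -6/7

Choose coordinates K = (0, 0), S = (1, 0), R = (0, 1), V = (-3, 5).
1. P lies on line KR with KP:PR = 1:2 ⇒ P = (0, 1/3)
2. G is where the line through V parallel to SK meets line RP ⇒ G = (0, 5)
G = R + t·(P−R) with t = -6, so RG:GP = t:(1−t) = -6:7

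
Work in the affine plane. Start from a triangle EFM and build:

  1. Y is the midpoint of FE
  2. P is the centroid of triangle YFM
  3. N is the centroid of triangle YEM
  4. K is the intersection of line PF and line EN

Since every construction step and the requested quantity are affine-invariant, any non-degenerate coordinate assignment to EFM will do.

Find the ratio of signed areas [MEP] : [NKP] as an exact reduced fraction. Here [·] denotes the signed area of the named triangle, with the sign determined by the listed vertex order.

[MEP]:[NKP] = -9

Assign E = (0, 0), F = (1, 0), M = (0, 1) — the answer is frame-independent, so this choice is without loss of generality.
1. Y is the midpoint of FE ⇒ Y = (1/2, 0)
2. P is the centroid of triangle YFM ⇒ P = (1/2, 1/3)
3. N is the centroid of triangle YEM ⇒ N = (1/6, 1/3)
4. K is the intersection of line PF and line EN ⇒ K = (1/4, 1/2)
2·[MEP] = 1/2, 2·[NKP] = -1/18
[MEP]:[NKP] = 1/2:-1/18 = -9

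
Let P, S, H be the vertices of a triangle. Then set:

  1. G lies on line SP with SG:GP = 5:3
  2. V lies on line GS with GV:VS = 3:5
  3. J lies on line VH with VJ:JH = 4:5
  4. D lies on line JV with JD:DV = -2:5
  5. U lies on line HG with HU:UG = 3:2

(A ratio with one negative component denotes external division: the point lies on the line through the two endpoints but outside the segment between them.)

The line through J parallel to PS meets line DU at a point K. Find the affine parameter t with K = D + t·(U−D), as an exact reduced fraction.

t = 20/23

Work in coordinates with P = (0, 0), S = (1, 0), H = (0, 1).
1. G lies on line SP with SG:GP = 5:3 ⇒ G = (3/8, 0)
2. V lies on line GS with GV:VS = 3:5 ⇒ V = (39/64, 0)
3. J lies on line VH with VJ:JH = 4:5 ⇒ J = (65/192, 4/9)
4. D lies on line JV with JD:DV = -2:5 ⇒ D = (91/576, 20/27)
5. U lies on line HG with HU:UG = 3:2 ⇒ U = (9/40, 2/5)
through J parallel to PS: direction (1, 0); meets DU at K = (955/4416, 4/9)
K = D + t·(U−D) with t = 20/23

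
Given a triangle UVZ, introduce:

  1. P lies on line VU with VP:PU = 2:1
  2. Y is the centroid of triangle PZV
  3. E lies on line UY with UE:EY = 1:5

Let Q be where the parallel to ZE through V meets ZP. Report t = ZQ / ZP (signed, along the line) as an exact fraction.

t = 47/13

Set U = (0, 0), V = (1, 0), Z = (0, 1); any affine frame gives the same invariant.
1. P lies on line VU with VP:PU = 2:1 ⇒ P = (1/3, 0)
2. Y is the centroid of triangle PZV ⇒ Y = (4/9, 1/3)
3. E lies on line UY with UE:EY = 1:5 ⇒ E = (2/27, 1/18)
through V parallel to ZE: direction (2/27, -17/18); meets ZP at Q = (47/39, -34/13)
Q = Z + t·(P−Z) with t = 47/13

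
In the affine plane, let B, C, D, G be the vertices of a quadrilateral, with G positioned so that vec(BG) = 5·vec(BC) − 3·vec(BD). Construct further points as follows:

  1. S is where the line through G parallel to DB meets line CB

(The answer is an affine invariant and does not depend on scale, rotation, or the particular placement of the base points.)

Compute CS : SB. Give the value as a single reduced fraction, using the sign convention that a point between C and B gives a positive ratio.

Work in coordinates with B = (0, 0), C = (1, 0), D = (0, 1), G = (5, -3).
1. S is where the line through G parallel to DB meets line CB ⇒ S = (5, 0)
S = C + t·(B−C) with t = -4, so CS:SB = t:(1−t) = -4:5

CS:SB = -4/5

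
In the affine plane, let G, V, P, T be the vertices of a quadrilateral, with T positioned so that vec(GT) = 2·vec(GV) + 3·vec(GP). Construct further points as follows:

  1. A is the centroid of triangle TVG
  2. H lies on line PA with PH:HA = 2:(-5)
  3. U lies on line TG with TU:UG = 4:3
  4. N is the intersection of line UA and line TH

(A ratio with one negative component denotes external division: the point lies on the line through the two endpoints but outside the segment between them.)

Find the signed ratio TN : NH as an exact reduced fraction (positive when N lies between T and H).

TN:NH = 6/5

Choose coordinates G = (0, 0), V = (1, 0), P = (0, 1), T = (2, 3).
1. A is the centroid of triangle TVG ⇒ A = (1, 1)
2. H lies on line PA with PH:HA = 2:(-5) ⇒ H = (-2/3, 1)
3. U lies on line TG with TU:UG = 4:3 ⇒ U = (6/7, 9/7)
4. N is the intersection of line UA and line TH ⇒ N = (6/11, 21/11)
N = T + t·(H−T) with t = 6/11, so TN:NH = t:(1−t) = 6/11:5/11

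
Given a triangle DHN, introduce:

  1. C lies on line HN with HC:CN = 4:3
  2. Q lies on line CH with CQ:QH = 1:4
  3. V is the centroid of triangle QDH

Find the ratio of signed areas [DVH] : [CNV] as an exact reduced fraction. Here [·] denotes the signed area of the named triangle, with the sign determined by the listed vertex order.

[DVH]:[CNV] = -16/15

Assign D = (0, 0), H = (1, 0), N = (0, 1) — the answer is frame-independent, so this choice is without loss of generality.
1. C lies on line HN with HC:CN = 4:3 ⇒ C = (3/7, 4/7)
2. Q lies on line CH with CQ:QH = 1:4 ⇒ Q = (19/35, 16/35)
3. V is the centroid of triangle QDH ⇒ V = (18/35, 16/105)
2·[DVH] = -16/105, 2·[CNV] = 1/7
[DVH]:[CNV] = -16/105:1/7 = -16/15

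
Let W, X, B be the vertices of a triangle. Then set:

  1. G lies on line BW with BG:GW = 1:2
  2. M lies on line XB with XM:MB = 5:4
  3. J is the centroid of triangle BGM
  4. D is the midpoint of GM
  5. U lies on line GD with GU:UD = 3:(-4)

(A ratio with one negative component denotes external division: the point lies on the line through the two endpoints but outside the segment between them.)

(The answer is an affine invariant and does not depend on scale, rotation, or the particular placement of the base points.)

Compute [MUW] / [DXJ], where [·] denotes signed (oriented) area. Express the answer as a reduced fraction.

Work in coordinates with W = (0, 0), X = (1, 0), B = (0, 1).
1. G lies on line BW with BG:GW = 1:2 ⇒ G = (0, 2/3)
2. M lies on line XB with XM:MB = 5:4 ⇒ M = (4/9, 5/9)
3. J is the centroid of triangle BGM ⇒ J = (4/27, 20/27)
4. D is the midpoint of GM ⇒ D = (2/9, 11/18)
5. U lies on line GD with GU:UD = 3:(-4) ⇒ U = (-2/3, 5/6)
2·[MUW] = 20/27, 2·[DXJ] = 1/18
[MUW]:[DXJ] = 20/27:1/18 = 40/3

[MUW]:[DXJ] = 40/3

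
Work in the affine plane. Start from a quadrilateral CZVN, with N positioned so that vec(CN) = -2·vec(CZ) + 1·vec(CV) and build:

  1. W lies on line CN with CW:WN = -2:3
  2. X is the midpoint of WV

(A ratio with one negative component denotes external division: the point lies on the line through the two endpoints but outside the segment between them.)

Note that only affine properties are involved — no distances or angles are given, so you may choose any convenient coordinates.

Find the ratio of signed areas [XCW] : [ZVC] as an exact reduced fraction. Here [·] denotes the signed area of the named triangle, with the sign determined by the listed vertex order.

Choose coordinates C = (0, 0), Z = (1, 0), V = (0, 1), N = (-2, 1).
1. W lies on line CN with CW:WN = -2:3 ⇒ W = (4, -2)
2. X is the midpoint of WV ⇒ X = (2, -1/2)
2·[XCW] = 2, 2·[ZVC] = 1
[XCW]:[ZVC] = 2:1 = 2

[XCW]:[ZVC] = 2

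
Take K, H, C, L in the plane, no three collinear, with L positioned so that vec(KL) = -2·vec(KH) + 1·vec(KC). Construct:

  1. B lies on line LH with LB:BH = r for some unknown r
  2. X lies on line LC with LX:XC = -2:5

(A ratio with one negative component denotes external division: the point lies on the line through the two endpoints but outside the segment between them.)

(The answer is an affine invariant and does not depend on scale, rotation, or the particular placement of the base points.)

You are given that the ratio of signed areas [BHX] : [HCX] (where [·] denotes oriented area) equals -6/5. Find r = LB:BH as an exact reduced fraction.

Choose coordinates K = (0, 0), H = (1, 0), C = (0, 1), L = (-2, 1).
1. With LB:BH = r, write λ = r/(r+1) so B = L + λ·(H−L); B is affine-linear in λ
2. X lies on line LC with LX:XC = -2:5 ⇒ X = (-10/3, 1)
Every point depending on B is an affine combination of B and λ-independent points, so each such coordinate is linear in λ; the λ² term in each signed area is a multiple of (H−L)×(H−L) = 0, so 2·[BHX] and 2·[HCX] are each linear in λ. Evaluating at λ=0 and λ=1:
  2·[BHX] = 4/3·λ − 4/3,   2·[HCX] = 10/3
So [BHX]:[HCX] = (4/3·λ − 4/3) / (10/3). Setting this equal to -6/5:
  4/3·λ − 4/3 = -6/5·(10/3)  ⇒  λ = -2
Then r = λ/(1−λ) = (-2)/(3) = -2/3. Check: with r = -2/3, B = (-8, 3) and [BHX]:[HCX] = -6/5 as required.

r = -2/3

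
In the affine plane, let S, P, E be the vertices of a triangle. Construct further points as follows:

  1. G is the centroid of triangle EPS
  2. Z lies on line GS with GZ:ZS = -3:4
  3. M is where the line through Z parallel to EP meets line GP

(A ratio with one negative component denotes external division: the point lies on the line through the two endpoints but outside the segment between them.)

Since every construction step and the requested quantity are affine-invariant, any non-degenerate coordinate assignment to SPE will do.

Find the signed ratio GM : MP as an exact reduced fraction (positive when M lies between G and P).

Work in coordinates with S = (0, 0), P = (1, 0), E = (0, 1).
1. G is the centroid of triangle EPS ⇒ G = (1/3, 1/3)
2. Z lies on line GS with GZ:ZS = -3:4 ⇒ Z = (4/3, 4/3)
3. M is where the line through Z parallel to EP meets line GP ⇒ M = (13/3, -5/3)
M = G + t·(P−G) with t = 6, so GM:MP = t:(1−t) = 6:-5

GM:MP = -6/5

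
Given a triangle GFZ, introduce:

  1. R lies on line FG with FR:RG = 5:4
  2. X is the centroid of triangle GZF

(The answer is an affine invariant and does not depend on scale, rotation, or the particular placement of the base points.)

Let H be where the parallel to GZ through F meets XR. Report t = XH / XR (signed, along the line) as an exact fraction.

Set G = (0, 0), F = (1, 0), Z = (0, 1); any affine frame gives the same invariant.
1. R lies on line FG with FR:RG = 5:4 ⇒ R = (4/9, 0)
2. X is the centroid of triangle GZF ⇒ X = (1/3, 1/3)
through F parallel to GZ: direction (0, 1); meets XR at H = (1, -5/3)
H = X + t·(R−X) with t = 6

t = 6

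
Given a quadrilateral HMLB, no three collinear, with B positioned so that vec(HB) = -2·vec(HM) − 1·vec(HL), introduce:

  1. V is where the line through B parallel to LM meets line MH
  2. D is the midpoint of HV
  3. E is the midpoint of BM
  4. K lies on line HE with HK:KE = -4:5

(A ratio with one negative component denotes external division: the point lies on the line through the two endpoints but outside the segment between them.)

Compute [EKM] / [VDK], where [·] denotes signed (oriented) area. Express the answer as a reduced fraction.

Set H = (0, 0), M = (1, 0), L = (0, 1), B = (-2, -1); any affine frame gives the same invariant.
1. V is where the line through B parallel to LM meets line MH ⇒ V = (-3, 0)
2. D is the midpoint of HV ⇒ D = (-3/2, 0)
3. E is the midpoint of BM ⇒ E = (-1/2, -1/2)
4. K lies on line HE with HK:KE = -4:5 ⇒ K = (2, 2)
2·[EKM] = -5/2, 2·[VDK] = 3
[EKM]:[VDK] = -5/2:3 = -5/6

[EKM]:[VDK] = -5/6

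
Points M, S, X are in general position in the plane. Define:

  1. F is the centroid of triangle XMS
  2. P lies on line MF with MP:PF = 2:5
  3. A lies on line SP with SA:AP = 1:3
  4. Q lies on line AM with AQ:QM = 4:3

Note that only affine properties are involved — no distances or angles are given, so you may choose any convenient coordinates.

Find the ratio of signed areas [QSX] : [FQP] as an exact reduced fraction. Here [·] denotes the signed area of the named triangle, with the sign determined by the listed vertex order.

Set M = (0, 0), S = (1, 0), X = (0, 1); any affine frame gives the same invariant.
1. F is the centroid of triangle XMS ⇒ F = (1/3, 1/3)
2. P lies on line MF with MP:PF = 2:5 ⇒ P = (2/21, 2/21)
3. A lies on line SP with SA:AP = 1:3 ⇒ A = (65/84, 1/42)
4. Q lies on line AM with AQ:QM = 4:3 ⇒ Q = (65/196, 1/98)
2·[QSX] = 129/196, 2·[FQP] = -15/196
[QSX]:[FQP] = 129/196:-15/196 = -43/5

[QSX]:[FQP] = -43/5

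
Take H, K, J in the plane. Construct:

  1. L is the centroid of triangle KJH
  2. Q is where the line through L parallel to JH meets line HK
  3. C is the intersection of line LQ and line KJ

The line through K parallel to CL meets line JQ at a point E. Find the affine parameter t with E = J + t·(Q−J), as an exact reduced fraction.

Work in coordinates with H = (0, 0), K = (1, 0), J = (0, 1).
1. L is the centroid of triangle KJH ⇒ L = (1/3, 1/3)
2. Q is where the line through L parallel to JH meets line HK ⇒ Q = (1/3, 0)
3. C is the intersection of line LQ and line KJ ⇒ C = (1/3, 2/3)
through K parallel to CL: direction (0, -1/3); meets JQ at E = (1, -2)
E = J + t·(Q−J) with t = 3

t = 3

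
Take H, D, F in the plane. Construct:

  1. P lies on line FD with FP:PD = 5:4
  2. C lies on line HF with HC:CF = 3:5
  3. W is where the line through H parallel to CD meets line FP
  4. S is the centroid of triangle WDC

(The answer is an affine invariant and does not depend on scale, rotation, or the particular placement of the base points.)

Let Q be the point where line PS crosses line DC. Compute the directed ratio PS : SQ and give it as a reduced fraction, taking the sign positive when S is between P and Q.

Assign H = (0, 0), D = (1, 0), F = (0, 1) — the answer is frame-independent, so this choice is without loss of generality.
1. P lies on line FD with FP:PD = 5:4 ⇒ P = (5/9, 4/9)
2. C lies on line HF with HC:CF = 3:5 ⇒ C = (0, 3/8)
3. W is where the line through H parallel to CD meets line FP ⇒ W = (8/5, -3/5)
4. S is the centroid of triangle WDC ⇒ S = (13/15, -3/40)
line PS meets DC at Q = (67/87, 5/58)
S = P + t·(Q−P) with t = 29/20, so PS:SQ = 29/20:-9/20

PS:SQ = -29/9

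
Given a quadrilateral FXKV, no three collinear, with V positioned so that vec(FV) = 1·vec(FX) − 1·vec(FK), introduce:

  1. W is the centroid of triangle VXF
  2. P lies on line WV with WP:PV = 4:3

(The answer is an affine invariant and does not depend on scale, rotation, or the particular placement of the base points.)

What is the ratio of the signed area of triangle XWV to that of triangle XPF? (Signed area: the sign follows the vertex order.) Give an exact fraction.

Set F = (0, 0), X = (1, 0), K = (0, 1), V = (1, -1); any affine frame gives the same invariant.
1. W is the centroid of triangle VXF ⇒ W = (2/3, -1/3)
2. P lies on line WV with WP:PV = 4:3 ⇒ P = (6/7, -5/7)
2·[XWV] = 1/3, 2·[XPF] = -5/7
[XWV]:[XPF] = 1/3:-5/7 = -7/15

[XWV]:[XPF] = -7/15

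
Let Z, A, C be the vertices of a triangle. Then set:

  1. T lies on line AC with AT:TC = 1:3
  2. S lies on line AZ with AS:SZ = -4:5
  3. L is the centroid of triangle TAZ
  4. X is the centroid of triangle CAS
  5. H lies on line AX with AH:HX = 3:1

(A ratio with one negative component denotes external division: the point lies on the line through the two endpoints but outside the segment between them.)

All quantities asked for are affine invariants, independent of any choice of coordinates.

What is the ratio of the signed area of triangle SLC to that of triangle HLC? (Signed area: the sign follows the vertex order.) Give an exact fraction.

[SLC]:[HLC] = 24/7

Set Z = (0, 0), A = (1, 0), C = (0, 1); any affine frame gives the same invariant.
1. T lies on line AC with AT:TC = 1:3 ⇒ T = (3/4, 1/4)
2. S lies on line AZ with AS:SZ = -4:5 ⇒ S = (5, 0)
3. L is the centroid of triangle TAZ ⇒ L = (7/12, 1/12)
4. X is the centroid of triangle CAS ⇒ X = (2, 1/3)
5. H lies on line AX with AH:HX = 3:1 ⇒ H = (7/4, 1/4)
2·[SLC] = -4, 2·[HLC] = -7/6
[SLC]:[HLC] = -4:-7/6 = 24/7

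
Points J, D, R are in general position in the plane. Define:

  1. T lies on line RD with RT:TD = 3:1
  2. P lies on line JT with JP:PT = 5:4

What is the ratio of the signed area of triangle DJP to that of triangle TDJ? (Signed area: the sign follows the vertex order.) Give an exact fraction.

[DJP]:[TDJ] = 5/9

Work in coordinates with J = (0, 0), D = (1, 0), R = (0, 1).
1. T lies on line RD with RT:TD = 3:1 ⇒ T = (3/4, 1/4)
2. P lies on line JT with JP:PT = 5:4 ⇒ P = (5/12, 5/36)
2·[DJP] = -5/36, 2·[TDJ] = -1/4
[DJP]:[TDJ] = -5/36:-1/4 = 5/9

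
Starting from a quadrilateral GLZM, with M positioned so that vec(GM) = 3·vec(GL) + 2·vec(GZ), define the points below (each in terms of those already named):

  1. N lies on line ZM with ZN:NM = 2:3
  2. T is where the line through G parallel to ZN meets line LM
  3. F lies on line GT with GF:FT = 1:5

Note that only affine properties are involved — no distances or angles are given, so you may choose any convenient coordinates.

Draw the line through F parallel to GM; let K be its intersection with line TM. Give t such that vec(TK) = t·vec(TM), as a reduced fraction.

Set G = (0, 0), L = (1, 0), Z = (0, 1), M = (3, 2); any affine frame gives the same invariant.
1. N lies on line ZM with ZN:NM = 2:3 ⇒ N = (6/5, 7/5)
2. T is where the line through G parallel to ZN meets line LM ⇒ T = (3/2, 1/2)
3. F lies on line GT with GF:FT = 1:5 ⇒ F = (1/4, 1/12)
through F parallel to GM: direction (3, 2); meets TM at K = (11/4, 7/4)
K = T + t·(M−T) with t = 5/6

t = 5/6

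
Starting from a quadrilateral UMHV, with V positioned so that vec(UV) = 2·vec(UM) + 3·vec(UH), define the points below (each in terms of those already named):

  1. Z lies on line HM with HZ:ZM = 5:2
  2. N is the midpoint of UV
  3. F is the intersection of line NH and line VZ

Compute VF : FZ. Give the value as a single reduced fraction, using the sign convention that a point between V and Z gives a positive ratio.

VF:FZ = 14/15

Work in coordinates with U = (0, 0), M = (1, 0), H = (0, 1), V = (2, 3).
1. Z lies on line HM with HZ:ZM = 5:2 ⇒ Z = (5/7, 2/7)
2. N is the midpoint of UV ⇒ N = (1, 3/2)
3. F is the intersection of line NH and line VZ ⇒ F = (40/29, 49/29)
F = V + t·(Z−V) with t = 14/29, so VF:FZ = t:(1−t) = 14/29:15/29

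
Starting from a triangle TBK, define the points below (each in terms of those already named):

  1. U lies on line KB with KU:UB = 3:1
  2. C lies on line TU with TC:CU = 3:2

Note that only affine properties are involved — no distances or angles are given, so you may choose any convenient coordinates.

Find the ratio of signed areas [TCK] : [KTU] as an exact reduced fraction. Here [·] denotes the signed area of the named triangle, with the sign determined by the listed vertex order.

[TCK]:[KTU] = 3/5

Assign T = (0, 0), B = (1, 0), K = (0, 1) — the answer is frame-independent, so this choice is without loss of generality.
1. U lies on line KB with KU:UB = 3:1 ⇒ U = (3/4, 1/4)
2. C lies on line TU with TC:CU = 3:2 ⇒ C = (9/20, 3/20)
2·[TCK] = 9/20, 2·[KTU] = 3/4
[TCK]:[KTU] = 9/20:3/4 = 3/5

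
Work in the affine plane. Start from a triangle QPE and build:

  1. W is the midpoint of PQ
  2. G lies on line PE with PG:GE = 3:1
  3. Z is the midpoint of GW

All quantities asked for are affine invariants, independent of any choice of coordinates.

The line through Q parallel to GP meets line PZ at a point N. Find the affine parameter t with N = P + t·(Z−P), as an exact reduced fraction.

Set Q = (0, 0), P = (1, 0), E = (0, 1); any affine frame gives the same invariant.
1. W is the midpoint of PQ ⇒ W = (1/2, 0)
2. G lies on line PE with PG:GE = 3:1 ⇒ G = (1/4, 3/4)
3. Z is the midpoint of GW ⇒ Z = (3/8, 3/8)
through Q parallel to GP: direction (3/4, -3/4); meets PZ at N = (-3/2, 3/2)
N = P + t·(Z−P) with t = 4

t = 4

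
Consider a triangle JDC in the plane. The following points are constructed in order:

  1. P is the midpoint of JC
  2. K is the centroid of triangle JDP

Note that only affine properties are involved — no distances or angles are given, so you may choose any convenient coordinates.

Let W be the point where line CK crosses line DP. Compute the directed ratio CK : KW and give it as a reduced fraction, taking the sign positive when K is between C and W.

CK:KW = -4

Work in coordinates with J = (0, 0), D = (1, 0), C = (0, 1).
1. P is the midpoint of JC ⇒ P = (0, 1/2)
2. K is the centroid of triangle JDP ⇒ K = (1/3, 1/6)
line CK meets DP at W = (1/4, 3/8)
K = C + t·(W−C) with t = 4/3, so CK:KW = 4/3:-1/3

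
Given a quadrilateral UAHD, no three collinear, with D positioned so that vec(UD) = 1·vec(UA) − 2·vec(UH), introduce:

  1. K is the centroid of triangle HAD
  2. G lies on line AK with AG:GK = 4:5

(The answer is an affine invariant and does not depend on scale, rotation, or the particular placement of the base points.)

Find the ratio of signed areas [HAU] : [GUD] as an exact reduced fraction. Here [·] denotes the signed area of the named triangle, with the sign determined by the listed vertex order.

[HAU]:[GUD] = -9/14

Choose coordinates U = (0, 0), A = (1, 0), H = (0, 1), D = (1, -2).
1. K is the centroid of triangle HAD ⇒ K = (2/3, -1/3)
2. G lies on line AK with AG:GK = 4:5 ⇒ G = (23/27, -4/27)
2·[HAU] = -1, 2·[GUD] = 14/9
[HAU]:[GUD] = -1:14/9 = -9/14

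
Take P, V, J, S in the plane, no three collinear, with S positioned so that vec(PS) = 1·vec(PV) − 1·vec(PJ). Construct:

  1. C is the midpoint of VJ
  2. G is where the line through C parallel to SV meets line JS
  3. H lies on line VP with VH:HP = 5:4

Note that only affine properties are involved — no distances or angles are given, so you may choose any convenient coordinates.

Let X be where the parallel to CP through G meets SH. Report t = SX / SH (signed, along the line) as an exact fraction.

Set P = (0, 0), V = (1, 0), J = (0, 1), S = (1, -1); any affine frame gives the same invariant.
1. C is the midpoint of VJ ⇒ C = (1/2, 1/2)
2. G is where the line through C parallel to SV meets line JS ⇒ G = (1/2, 0)
3. H lies on line VP with VH:HP = 5:4 ⇒ H = (4/9, 0)
through G parallel to CP: direction (-1/2, -1/2); meets SH at X = (13/28, -1/28)
X = S + t·(H−S) with t = 27/28

t = 27/28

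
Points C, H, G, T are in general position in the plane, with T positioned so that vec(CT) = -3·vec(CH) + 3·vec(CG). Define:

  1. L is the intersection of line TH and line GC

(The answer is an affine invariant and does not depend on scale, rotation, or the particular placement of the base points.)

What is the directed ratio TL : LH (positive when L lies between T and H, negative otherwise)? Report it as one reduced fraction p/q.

Assign C = (0, 0), H = (1, 0), G = (0, 1), T = (-3, 3) — the answer is frame-independent, so this choice is without loss of generality.
1. L is the intersection of line TH and line GC ⇒ L = (0, 3/4)
L = T + t·(H−T) with t = 3/4, so TL:LH = t:(1−t) = 3/4:1/4

TL:LH = 3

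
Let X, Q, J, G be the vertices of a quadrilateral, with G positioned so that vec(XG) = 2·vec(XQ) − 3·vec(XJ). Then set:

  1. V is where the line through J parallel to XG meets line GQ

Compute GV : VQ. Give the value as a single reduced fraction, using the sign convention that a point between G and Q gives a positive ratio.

Work in coordinates with X = (0, 0), Q = (1, 0), J = (0, 1), G = (2, -3).
1. V is where the line through J parallel to XG meets line GQ ⇒ V = (4/3, -1)
V = G + t·(Q−G) with t = 2/3, so GV:VQ = t:(1−t) = 2/3:1/3

GV:VQ = 2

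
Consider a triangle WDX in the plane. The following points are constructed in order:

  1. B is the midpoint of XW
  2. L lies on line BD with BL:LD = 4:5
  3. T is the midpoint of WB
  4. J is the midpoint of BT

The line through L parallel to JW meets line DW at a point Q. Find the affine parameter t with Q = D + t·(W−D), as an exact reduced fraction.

t = 5/9

Set W = (0, 0), D = (1, 0), X = (0, 1); any affine frame gives the same invariant.
1. B is the midpoint of XW ⇒ B = (0, 1/2)
2. L lies on line BD with BL:LD = 4:5 ⇒ L = (4/9, 5/18)
3. T is the midpoint of WB ⇒ T = (0, 1/4)
4. J is the midpoint of BT ⇒ J = (0, 3/8)
through L parallel to JW: direction (0, -3/8); meets DW at Q = (4/9, 0)
Q = D + t·(W−D) with t = 5/9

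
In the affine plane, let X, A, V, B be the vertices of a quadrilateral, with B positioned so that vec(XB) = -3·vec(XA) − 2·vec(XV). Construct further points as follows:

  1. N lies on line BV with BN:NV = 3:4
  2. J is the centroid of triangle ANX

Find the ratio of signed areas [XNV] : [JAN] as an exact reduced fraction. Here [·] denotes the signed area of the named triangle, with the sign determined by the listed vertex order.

Set X = (0, 0), A = (1, 0), V = (0, 1), B = (-3, -2); any affine frame gives the same invariant.
1. N lies on line BV with BN:NV = 3:4 ⇒ N = (-12/7, -5/7)
2. J is the centroid of triangle ANX ⇒ J = (-5/21, -5/21)
2·[XNV] = -12/7, 2·[JAN] = -5/21
[XNV]:[JAN] = -12/7:-5/21 = 36/5

[XNV]:[JAN] = 36/5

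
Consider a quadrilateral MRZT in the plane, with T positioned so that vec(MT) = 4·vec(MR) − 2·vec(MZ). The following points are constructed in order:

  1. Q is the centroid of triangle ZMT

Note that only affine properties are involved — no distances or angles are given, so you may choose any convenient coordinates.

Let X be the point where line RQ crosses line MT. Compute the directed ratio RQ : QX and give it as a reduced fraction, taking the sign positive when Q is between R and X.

RQ:QX = 1/2

Assign M = (0, 0), R = (1, 0), Z = (0, 1), T = (4, -2) — the answer is frame-independent, so this choice is without loss of generality.
1. Q is the centroid of triangle ZMT ⇒ Q = (4/3, -1/3)
line RQ meets MT at X = (2, -1)
Q = R + t·(X−R) with t = 1/3, so RQ:QX = 1/3:2/3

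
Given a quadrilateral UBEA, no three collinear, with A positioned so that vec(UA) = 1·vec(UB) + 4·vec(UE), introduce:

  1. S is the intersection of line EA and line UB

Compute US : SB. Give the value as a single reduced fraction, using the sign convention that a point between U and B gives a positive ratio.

Assign U = (0, 0), B = (1, 0), E = (0, 1), A = (1, 4) — the answer is frame-independent, so this choice is without loss of generality.
1. S is the intersection of line EA and line UB ⇒ S = (-1/3, 0)
S = U + t·(B−U) with t = -1/3, so US:SB = t:(1−t) = -1/3:4/3

US:SB = -1/4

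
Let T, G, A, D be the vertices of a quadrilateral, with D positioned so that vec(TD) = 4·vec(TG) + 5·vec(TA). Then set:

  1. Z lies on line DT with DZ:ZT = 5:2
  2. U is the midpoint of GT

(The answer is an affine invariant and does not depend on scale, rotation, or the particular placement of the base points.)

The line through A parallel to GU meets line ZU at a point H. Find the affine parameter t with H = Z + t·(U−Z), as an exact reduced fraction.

Work in coordinates with T = (0, 0), G = (1, 0), A = (0, 1), D = (4, 5).
1. Z lies on line DT with DZ:ZT = 5:2 ⇒ Z = (8/7, 10/7)
2. U is the midpoint of GT ⇒ U = (1/2, 0)
through A parallel to GU: direction (-1/2, 0); meets ZU at H = (19/20, 1)
H = Z + t·(U−Z) with t = 3/10

t = 3/10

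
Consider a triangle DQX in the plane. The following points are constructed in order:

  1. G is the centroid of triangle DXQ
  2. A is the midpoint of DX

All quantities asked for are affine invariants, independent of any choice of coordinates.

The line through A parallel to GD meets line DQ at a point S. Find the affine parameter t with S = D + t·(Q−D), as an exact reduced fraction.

Work in coordinates with D = (0, 0), Q = (1, 0), X = (0, 1).
1. G is the centroid of triangle DXQ ⇒ G = (1/3, 1/3)
2. A is the midpoint of DX ⇒ A = (0, 1/2)
through A parallel to GD: direction (-1/3, -1/3); meets DQ at S = (-1/2, 0)
S = D + t·(Q−D) with t = -1/2

t = -1/2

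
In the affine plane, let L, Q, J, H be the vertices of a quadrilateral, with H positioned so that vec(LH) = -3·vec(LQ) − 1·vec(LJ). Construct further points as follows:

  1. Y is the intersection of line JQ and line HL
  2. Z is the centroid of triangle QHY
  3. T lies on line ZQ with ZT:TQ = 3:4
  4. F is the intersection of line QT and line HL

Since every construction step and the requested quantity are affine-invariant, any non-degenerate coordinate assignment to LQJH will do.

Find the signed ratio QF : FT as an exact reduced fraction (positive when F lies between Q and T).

QF:FT = -21/13

Set L = (0, 0), Q = (1, 0), J = (0, 1), H = (-3, -1); any affine frame gives the same invariant.
1. Y is the intersection of line JQ and line HL ⇒ Y = (3/4, 1/4)
2. Z is the centroid of triangle QHY ⇒ Z = (-5/12, -1/4)
3. T lies on line ZQ with ZT:TQ = 3:4 ⇒ T = (4/21, -1/7)
4. F is the intersection of line QT and line HL ⇒ F = (-9/8, -3/8)
F = Q + t·(T−Q) with t = 21/8, so QF:FT = t:(1−t) = 21/8:-13/8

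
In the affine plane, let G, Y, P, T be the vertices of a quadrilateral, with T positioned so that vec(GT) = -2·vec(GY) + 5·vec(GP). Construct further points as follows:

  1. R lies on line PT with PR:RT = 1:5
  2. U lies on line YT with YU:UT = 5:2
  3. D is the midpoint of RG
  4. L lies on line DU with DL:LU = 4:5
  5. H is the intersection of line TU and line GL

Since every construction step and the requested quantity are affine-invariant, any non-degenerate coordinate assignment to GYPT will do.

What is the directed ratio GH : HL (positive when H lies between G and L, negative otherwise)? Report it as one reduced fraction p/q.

Set G = (0, 0), Y = (1, 0), P = (0, 1), T = (-2, 5); any affine frame gives the same invariant.
1. R lies on line PT with PR:RT = 1:5 ⇒ R = (-1/3, 5/3)
2. U lies on line YT with YU:UT = 5:2 ⇒ U = (-8/7, 25/7)
3. D is the midpoint of RG ⇒ D = (-1/6, 5/6)
4. L lies on line DU with DL:LU = 4:5 ⇒ L = (-227/378, 775/378)
5. H is the intersection of line TU and line GL ⇒ H = (-227/238, 775/238)
H = G + t·(L−G) with t = 27/17, so GH:HL = t:(1−t) = 27/17:-10/17

GH:HL = -27/10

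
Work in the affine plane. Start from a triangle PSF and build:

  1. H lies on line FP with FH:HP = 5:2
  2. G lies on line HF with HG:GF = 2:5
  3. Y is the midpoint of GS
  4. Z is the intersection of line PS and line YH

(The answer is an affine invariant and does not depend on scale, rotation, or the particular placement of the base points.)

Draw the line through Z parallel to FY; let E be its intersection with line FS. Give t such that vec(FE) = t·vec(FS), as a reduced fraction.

Set P = (0, 0), S = (1, 0), F = (0, 1); any affine frame gives the same invariant.
1. H lies on line FP with FH:HP = 5:2 ⇒ H = (0, 2/7)
2. G lies on line HF with HG:GF = 2:5 ⇒ G = (0, 24/49)
3. Y is the midpoint of GS ⇒ Y = (1/2, 12/49)
4. Z is the intersection of line PS and line YH ⇒ Z = (7/2, 0)
through Z parallel to FY: direction (1/2, -37/49); meets FS at E = (42/5, -37/5)
E = F + t·(S−F) with t = 42/5

t = 42/5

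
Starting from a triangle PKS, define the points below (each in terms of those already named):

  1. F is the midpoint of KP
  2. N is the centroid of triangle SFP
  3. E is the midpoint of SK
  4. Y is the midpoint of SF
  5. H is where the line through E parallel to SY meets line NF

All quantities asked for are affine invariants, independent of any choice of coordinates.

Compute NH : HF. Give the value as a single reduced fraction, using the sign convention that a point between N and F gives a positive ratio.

NH:HF = -5/3

Set P = (0, 0), K = (1, 0), S = (0, 1); any affine frame gives the same invariant.
1. F is the midpoint of KP ⇒ F = (1/2, 0)
2. N is the centroid of triangle SFP ⇒ N = (1/6, 1/3)
3. E is the midpoint of SK ⇒ E = (1/2, 1/2)
4. Y is the midpoint of SF ⇒ Y = (1/4, 1/2)
5. H is where the line through E parallel to SY meets line NF ⇒ H = (1, -1/2)
H = N + t·(F−N) with t = 5/2, so NH:HF = t:(1−t) = 5/2:-3/2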